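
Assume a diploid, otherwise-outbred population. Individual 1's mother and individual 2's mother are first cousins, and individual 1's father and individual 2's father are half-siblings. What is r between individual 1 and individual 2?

0.09375

Relatedness sums over independent paths through distinct common ancestors.
Individual 1 and individual 2 are related in two ways: second cousins through their mothers (r = 1/32) and half first cousins through their fathers (r = 1/16).
r = 1/32 + 1/16 = 0.09375.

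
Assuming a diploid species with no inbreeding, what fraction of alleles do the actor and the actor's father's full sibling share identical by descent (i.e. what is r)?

Each parent–offspring link contributes a factor of 1/2, and independent paths through distinct common ancestors add.
Full aunt/uncle↔niece/nephew: two paths of length 3 through the shared grandparent pair: r = 2·(1/2)^3 = 1/4.

0.25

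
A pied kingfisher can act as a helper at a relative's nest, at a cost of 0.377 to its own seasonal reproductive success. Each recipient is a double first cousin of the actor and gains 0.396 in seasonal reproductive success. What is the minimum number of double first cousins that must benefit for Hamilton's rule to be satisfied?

4

r to a double first cousin = 1/4 (double first cousins share both grandparent pairs — four paths of length 4: r = 4·(1/2)^4 = 1/4).
Hamilton's rule: n·r·B > C  ⇒  n > C/(r·B) = 0.377/(0.25·0.396) = 3.808.
The smallest integer exceeding 3.808 is 4.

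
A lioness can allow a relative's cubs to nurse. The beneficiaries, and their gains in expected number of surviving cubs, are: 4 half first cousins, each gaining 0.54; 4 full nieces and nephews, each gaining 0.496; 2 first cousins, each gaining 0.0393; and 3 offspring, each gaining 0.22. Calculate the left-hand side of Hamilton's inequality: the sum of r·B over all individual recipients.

r to a half first cousin = 0.0625 (half first cousins share one grandparent — one path of length 4: r = (1/2)^4 = 1/16).
r to a full niece or nephew = 0.25 (full aunt/uncle↔niece/nephew: two paths of length 3 through the shared grandparent pair: r = 2·(1/2)^3 = 1/4).
r to a first cousin = 1/8 (first cousins share one grandparent pair — two paths of length 4: r = 2·(1/2)^4 = 1/8).
r to an offspring = 0.5 (one parent–offspring link: r = (1/2)^1 = 1/2).
Summing one r·B term per recipient: 4·0.0625·0.54 + 4·0.25·0.496 + 2·0.125·0.0393 + 3·0.5·0.22 = 0.970825.

0.970825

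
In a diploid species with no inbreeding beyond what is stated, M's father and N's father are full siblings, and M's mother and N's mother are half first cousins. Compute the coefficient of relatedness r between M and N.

0.140625

Relatedness sums over independent paths through distinct common ancestors.
M and N are related in two ways: first cousins through their fathers (r = 1/8) and half second cousins through their mothers (r = 1/64).
r = 1/8 + 1/64 = 9/64 = 0.140625.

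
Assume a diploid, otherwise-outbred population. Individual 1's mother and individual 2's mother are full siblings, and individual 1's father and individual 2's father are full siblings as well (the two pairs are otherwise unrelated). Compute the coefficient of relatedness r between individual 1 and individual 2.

With two independent routes of shared ancestry, r is the sum of the two contributions.
Individual 1 and individual 2 are related in two ways: first cousins through their mothers (r = 1/8) and first cousins through their fathers (r = 1/8) — i.e. double first cousins.
r = 1/8 + 1/8 = 0.25.

0.25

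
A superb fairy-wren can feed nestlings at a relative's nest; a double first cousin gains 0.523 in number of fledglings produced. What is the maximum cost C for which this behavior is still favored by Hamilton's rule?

r to a double first cousin = 0.25 (double first cousins share both grandparent pairs — four paths of length 4: r = 4·(1/2)^4 = 1/4).
Hamilton's rule: n·r·B > C, so the trait is favored while C < n·r·B = 1·0.25·0.523 = 0.13075.

0.13075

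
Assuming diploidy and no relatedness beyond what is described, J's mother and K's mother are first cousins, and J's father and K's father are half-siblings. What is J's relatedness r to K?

0.09375

Independent pedigree routes through distinct common ancestors add.
J and K are related in two ways: second cousins through their mothers (r = 1/32) and half first cousins through their fathers (r = 1/16).
r = 1/32 + 1/16 = 3/32 = 0.09375.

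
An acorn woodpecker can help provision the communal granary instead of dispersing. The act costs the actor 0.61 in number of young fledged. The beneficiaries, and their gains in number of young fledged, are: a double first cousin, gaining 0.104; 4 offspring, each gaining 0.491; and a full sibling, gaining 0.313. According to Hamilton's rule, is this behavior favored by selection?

Hamilton's rule: the trait is favored when the sum of r·B over every recipient exceeds the actor's cost C.
r to a double first cousin = 1/4 (double first cousins share both grandparent pairs — four paths of length 4: r = 4·(1/2)^4 = 1/4).
r to an offspring = 1/2 (one parent–offspring link: r = (1/2)^1 = 1/2).
r to a full sibling = 1/2 (full sibs share both parents — two paths of length 2: r = 2·(1/2)^2 = 1/2).
Summing one r·B term per recipient: 1·0.25·0.104 + 4·0.5·0.491 + 1·0.5·0.313 = 1.1645.
1.1645 > 0.61: the indirect benefit exceeds the cost.

Yes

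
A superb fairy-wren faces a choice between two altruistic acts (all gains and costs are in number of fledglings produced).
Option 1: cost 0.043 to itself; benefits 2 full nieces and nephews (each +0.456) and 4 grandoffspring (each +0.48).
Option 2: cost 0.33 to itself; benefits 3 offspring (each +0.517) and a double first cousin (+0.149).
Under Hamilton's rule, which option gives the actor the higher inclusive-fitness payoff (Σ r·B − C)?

Option 1

Option 1: r to a full niece or nephew = 0.25.
Option 1: r to a grandoffspring = 0.25.
Option 1: Σ r·B − C = (2·0.25·0.456 + 4·0.25·0.48) − 0.043 = 0.665.
Option 2: r to an offspring = 0.5.
Option 2: r to a double first cousin = 0.25.
Option 2: Σ r·B − C = (3·0.5·0.517 + 1·0.25·0.149) − 0.33 = 0.48275.
Option 1 has the higher net inclusive-fitness payoff.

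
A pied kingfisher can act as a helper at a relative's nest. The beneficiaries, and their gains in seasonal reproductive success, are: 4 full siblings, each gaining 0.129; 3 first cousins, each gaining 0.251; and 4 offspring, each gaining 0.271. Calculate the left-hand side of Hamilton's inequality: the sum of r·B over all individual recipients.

0.894125

r to a full sibling = 1/2 (full sibs share both parents — two paths of length 2: r = 2·(1/2)^2 = 1/2).
r to a first cousin = 1/8 (first cousins share one grandparent pair — two paths of length 4: r = 2·(1/2)^4 = 1/8).
r to an offspring = 1/2 (one parent–offspring link: r = (1/2)^1 = 1/2).
Summing one r·B term per recipient: 4·0.5·0.129 + 3·0.125·0.251 + 4·0.5·0.271 = 0.894125.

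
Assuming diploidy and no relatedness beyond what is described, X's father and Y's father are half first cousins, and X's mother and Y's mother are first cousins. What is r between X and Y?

0.046875

Wright's path rule: contributions from independent ancestry routes add.
X and Y are related in two ways: half second cousins through their fathers (r = 1/64) and second cousins through their mothers (r = 1/32).
r = 1/64 + 1/32 = 0.046875.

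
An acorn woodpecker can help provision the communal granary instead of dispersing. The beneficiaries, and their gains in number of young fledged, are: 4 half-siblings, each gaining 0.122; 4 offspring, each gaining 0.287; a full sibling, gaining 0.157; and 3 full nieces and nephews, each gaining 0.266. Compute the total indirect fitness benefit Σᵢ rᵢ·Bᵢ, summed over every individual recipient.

r to a half-sibling = 1/4 (half-sibs share one parent — one path of length 2: r = (1/2)^2 = 1/4).
r to an offspring = 0.5 (one parent–offspring link: r = (1/2)^1 = 1/2).
r to a full sibling = 0.5 (full sibs share both parents — two paths of length 2: r = 2·(1/2)^2 = 1/2).
r to a full niece or nephew = 1/4 (full aunt/uncle↔niece/nephew: two paths of length 3 through the shared grandparent pair: r = 2·(1/2)^3 = 1/4).
Summing one r·B term per recipient: 4·0.25·0.122 + 4·0.5·0.287 + 1·0.5·0.157 + 3·0.25·0.266 = 0.974.

0.974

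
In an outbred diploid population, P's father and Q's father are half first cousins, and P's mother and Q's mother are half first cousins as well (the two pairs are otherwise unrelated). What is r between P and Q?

0.03125

Independent pedigree routes through distinct common ancestors add.
P and Q are related in two ways: half second cousins through their fathers (r = 1/64) and half second cousins through their mothers (r = 1/64).
r = 1/64 + 1/64 = 0.03125.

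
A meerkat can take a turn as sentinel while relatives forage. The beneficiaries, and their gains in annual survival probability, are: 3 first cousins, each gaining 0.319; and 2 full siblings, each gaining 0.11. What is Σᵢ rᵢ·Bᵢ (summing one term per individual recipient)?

r to a first cousin = 1/8 (first cousins share one grandparent pair — two paths of length 4: r = 2·(1/2)^4 = 1/8).
r to a full sibling = 0.5 (full sibs share both parents — two paths of length 2: r = 2·(1/2)^2 = 1/2).
Summing one r·B term per recipient: 3·0.125·0.319 + 2·0.5·0.11 = 0.229625.

0.229625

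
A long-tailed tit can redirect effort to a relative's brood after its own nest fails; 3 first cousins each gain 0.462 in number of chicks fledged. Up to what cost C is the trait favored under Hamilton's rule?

0.17325

r to a first cousin = 1/8 (first cousins share one grandparent pair — two paths of length 4: r = 2·(1/2)^4 = 1/8).
Hamilton's rule: n·r·B > C, so the trait is favored while C < n·r·B = 3·0.125·0.462 = 0.17325.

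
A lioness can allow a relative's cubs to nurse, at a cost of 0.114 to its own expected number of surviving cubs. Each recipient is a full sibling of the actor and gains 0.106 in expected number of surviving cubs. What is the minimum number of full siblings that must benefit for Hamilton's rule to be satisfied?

r to a full sibling = 1/2 (full sibs share both parents — two paths of length 2: r = 2·(1/2)^2 = 1/2).
Hamilton's rule: n·r·B > C  ⇒  n > C/(r·B) = 0.114/(0.5·0.106) = 2.151.
The smallest integer exceeding 2.151 is 3.

3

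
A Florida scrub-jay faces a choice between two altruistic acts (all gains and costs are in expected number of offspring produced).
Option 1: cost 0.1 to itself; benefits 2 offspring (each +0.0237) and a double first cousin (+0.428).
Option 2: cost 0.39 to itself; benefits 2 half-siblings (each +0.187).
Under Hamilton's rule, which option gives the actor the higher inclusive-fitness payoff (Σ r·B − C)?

Option 1: r to an offspring = 0.5.
Option 1: r to a double first cousin = 0.25.
Option 1: Σ r·B − C = (2·0.5·0.0237 + 1·0.25·0.428) − 0.1 = 0.0307.
Option 2: r to a half-sibling = 0.25.
Option 2: Σ r·B − C = (2·0.25·0.187) − 0.39 = -0.2965.
Option 1 has the higher net inclusive-fitness payoff.

Option 1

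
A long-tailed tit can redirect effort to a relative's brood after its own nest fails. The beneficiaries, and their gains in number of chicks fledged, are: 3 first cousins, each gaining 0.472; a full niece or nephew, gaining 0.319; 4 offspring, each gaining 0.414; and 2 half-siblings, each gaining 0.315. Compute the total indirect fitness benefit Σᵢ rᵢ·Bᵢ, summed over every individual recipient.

1.24225

r to a first cousin = 1/8 (first cousins share one grandparent pair — two paths of length 4: r = 2·(1/2)^4 = 1/8).
r to a full niece or nephew = 0.25 (full aunt/uncle↔niece/nephew: two paths of length 3 through the shared grandparent pair: r = 2·(1/2)^3 = 1/4).
r to an offspring = 0.5 (one parent–offspring link: r = (1/2)^1 = 1/2).
r to a half-sibling = 1/4 (half-sibs share one parent — one path of length 2: r = (1/2)^2 = 1/4).
Summing one r·B term per recipient: 3·0.125·0.472 + 1·0.25·0.319 + 4·0.5·0.414 + 2·0.25·0.315 = 1.24225.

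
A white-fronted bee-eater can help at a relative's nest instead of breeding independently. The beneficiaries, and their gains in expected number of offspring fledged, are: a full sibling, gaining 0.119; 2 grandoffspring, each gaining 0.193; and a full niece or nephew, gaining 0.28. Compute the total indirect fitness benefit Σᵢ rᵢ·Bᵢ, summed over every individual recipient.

r to a full sibling = 1/2 (full sibs share both parents — two paths of length 2: r = 2·(1/2)^2 = 1/2).
r to a grandoffspring = 1/4 (two parent–offspring links: r = (1/2)^2 = 1/4).
r to a full niece or nephew = 0.25 (full aunt/uncle↔niece/nephew: two paths of length 3 through the shared grandparent pair: r = 2·(1/2)^3 = 1/4).
Summing one r·B term per recipient: 1·0.5·0.119 + 2·0.25·0.193 + 1·0.25·0.28 = 0.226.

0.226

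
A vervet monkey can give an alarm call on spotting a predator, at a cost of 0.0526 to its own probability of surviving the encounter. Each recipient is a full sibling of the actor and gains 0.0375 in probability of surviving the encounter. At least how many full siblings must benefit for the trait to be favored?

3

r to a full sibling = 1/2 (full sibs share both parents — two paths of length 2: r = 2·(1/2)^2 = 1/2).
Hamilton's rule: n·r·B > C  ⇒  n > C/(r·B) = 0.0526/(0.5·0.0375) = 2.805.
The smallest integer exceeding 2.805 is 3.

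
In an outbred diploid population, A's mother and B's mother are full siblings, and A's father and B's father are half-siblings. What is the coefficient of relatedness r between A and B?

With two independent routes of shared ancestry, r is the sum of the two contributions.
A and B are related in two ways: first cousins through their mothers (r = 1/8) and half first cousins through their fathers (r = 1/16).
r = 1/8 + 1/16 = 0.1875.

0.1875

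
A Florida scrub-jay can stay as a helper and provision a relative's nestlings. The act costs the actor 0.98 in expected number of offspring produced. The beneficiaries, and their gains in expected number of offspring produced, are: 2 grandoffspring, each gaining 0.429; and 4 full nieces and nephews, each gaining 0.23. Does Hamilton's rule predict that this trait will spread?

Hamilton's rule: the trait is favored when the sum of r·B over every recipient exceeds the actor's cost C.
r to a grandoffspring = 1/4 (two parent–offspring links: r = (1/2)^2 = 1/4).
r to a full niece or nephew = 0.25 (full aunt/uncle↔niece/nephew: two paths of length 3 through the shared grandparent pair: r = 2·(1/2)^3 = 1/4).
Summing one r·B term per recipient: 2·0.25·0.429 + 4·0.25·0.23 = 0.4445.
0.4445 < 0.98: the indirect benefit is less than the cost.

No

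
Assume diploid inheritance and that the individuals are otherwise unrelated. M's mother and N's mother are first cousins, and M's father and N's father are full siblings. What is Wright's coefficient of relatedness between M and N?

0.15625

With two independent routes of shared ancestry, r is the sum of the two contributions.
M and N are related in two ways: second cousins through their mothers (r = 1/32) and first cousins through their fathers (r = 1/8).
r = 1/32 + 1/8 = 0.15625.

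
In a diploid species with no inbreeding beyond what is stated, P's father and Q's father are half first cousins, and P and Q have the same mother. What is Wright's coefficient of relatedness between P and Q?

0.265625

With two independent routes of shared ancestry, r is the sum of the two contributions.
P and Q are related in two ways: half second cousins through their fathers (r = 1/64) and half-sibs through their shared mother (r = 1/4).
r = 1/64 + 1/4 = 0.265625.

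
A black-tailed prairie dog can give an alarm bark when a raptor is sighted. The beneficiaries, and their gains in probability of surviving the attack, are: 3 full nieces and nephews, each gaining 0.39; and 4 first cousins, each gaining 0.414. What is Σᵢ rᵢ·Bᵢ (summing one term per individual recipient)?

0.4995

r to a full niece or nephew = 0.25 (full aunt/uncle↔niece/nephew: two paths of length 3 through the shared grandparent pair: r = 2·(1/2)^3 = 1/4).
r to a first cousin = 0.125 (first cousins share one grandparent pair — two paths of length 4: r = 2·(1/2)^4 = 1/8).
Summing one r·B term per recipient: 3·0.25·0.39 + 4·0.125·0.414 = 0.4995.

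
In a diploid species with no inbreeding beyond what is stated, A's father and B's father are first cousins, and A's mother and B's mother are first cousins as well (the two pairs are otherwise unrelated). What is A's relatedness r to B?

Relatedness sums over independent paths through distinct common ancestors.
A and B are related in two ways: second cousins through their fathers (r = 1/32) and second cousins through their mothers (r = 1/32).
r = 1/32 + 1/32 = 1/16 = 0.0625.

0.0625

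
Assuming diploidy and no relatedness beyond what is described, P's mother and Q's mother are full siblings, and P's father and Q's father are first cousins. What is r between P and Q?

0.15625

Relatedness sums over independent paths through distinct common ancestors.
P and Q are related in two ways: first cousins through their mothers (r = 1/8) and second cousins through their fathers (r = 1/32).
r = 1/8 + 1/32 = 5/32 = 0.15625.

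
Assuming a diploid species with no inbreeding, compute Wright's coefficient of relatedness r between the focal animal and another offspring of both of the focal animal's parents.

Each parent–offspring link contributes a factor of 1/2, and independent paths through distinct common ancestors add.
Full sibs share both parents — two paths of length 2: r = 2·(1/2)^2 = 1/2.

0.5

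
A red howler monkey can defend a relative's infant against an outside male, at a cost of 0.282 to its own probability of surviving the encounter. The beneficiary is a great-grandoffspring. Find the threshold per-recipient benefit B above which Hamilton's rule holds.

r to a great-grandoffspring = 1/8 (three parent–offspring links: r = (1/2)^3 = 1/8).
Hamilton's rule with n recipients of equal r: n·r·B > C, so B > C/(n·r) = 0.282/(1·0.125) = 2.256.

2.256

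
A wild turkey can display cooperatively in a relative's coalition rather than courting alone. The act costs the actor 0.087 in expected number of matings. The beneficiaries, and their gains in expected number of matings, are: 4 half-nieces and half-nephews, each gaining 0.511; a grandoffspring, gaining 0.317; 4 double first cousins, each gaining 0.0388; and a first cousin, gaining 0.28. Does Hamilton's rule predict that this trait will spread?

Hamilton's rule: the trait is favored when the sum of r·B over every recipient exceeds the actor's cost C.
r to a half-niece or half-nephew = 1/8 (half-aunt/uncle↔niece/nephew: one path of length 3: r = (1/2)^3 = 1/8).
r to a grandoffspring = 0.25 (two parent–offspring links: r = (1/2)^2 = 1/4).
r to a double first cousin = 1/4 (double first cousins share both grandparent pairs — four paths of length 4: r = 4·(1/2)^4 = 1/4).
r to a first cousin = 1/8 (first cousins share one grandparent pair — two paths of length 4: r = 2·(1/2)^4 = 1/8).
Summing one r·B term per recipient: 4·0.125·0.511 + 1·0.25·0.317 + 4·0.25·0.0388 + 1·0.125·0.28 = 0.40855.
0.40855 > 0.087: the indirect benefit exceeds the cost.

Yes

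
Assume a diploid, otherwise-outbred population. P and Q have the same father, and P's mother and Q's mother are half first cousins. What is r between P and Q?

Wright's path rule: contributions from independent ancestry routes add.
P and Q are related in two ways: half-sibs through their shared father (r = 1/4) and half second cousins through their mothers (r = 1/64).
r = 1/4 + 1/64 = 17/64 = 0.265625.

0.265625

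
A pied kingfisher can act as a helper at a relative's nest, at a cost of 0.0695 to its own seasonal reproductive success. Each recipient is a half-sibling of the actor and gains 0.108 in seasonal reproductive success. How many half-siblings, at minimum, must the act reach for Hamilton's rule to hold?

r to a half-sibling = 0.25 (half-sibs share one parent — one path of length 2: r = (1/2)^2 = 1/4).
Hamilton's rule: n·r·B > C  ⇒  n > C/(r·B) = 0.0695/(0.25·0.108) = 2.574.
The smallest integer exceeding 2.574 is 3.

3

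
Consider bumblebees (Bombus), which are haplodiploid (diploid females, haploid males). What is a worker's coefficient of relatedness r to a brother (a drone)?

Her haploid brother carries none of their father's genes and a random half of their mother's genome; that half matches the maternal half of her own genome with probability 1/2: r = 1/2 · 1/2 = 1/4.

0.25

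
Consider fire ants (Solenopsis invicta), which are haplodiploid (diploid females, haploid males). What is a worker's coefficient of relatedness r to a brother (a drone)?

Her haploid brother carries none of their father's genes and a random half of their mother's genome; that half matches the maternal half of her own genome with probability 1/2: r = 1/2 · 1/2 = 1/4.

0.25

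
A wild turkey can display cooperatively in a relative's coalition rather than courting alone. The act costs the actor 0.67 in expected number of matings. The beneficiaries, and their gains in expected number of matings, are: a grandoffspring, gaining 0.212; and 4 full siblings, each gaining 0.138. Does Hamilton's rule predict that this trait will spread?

Hamilton's rule: the trait is favored when the sum of r·B over every recipient exceeds the actor's cost C.
r to a grandoffspring = 0.25 (two parent–offspring links: r = (1/2)^2 = 1/4).
r to a full sibling = 0.5 (full sibs share both parents — two paths of length 2: r = 2·(1/2)^2 = 1/2).
Summing one r·B term per recipient: 1·0.25·0.212 + 4·0.5·0.138 = 0.329.
0.329 < 0.67: the indirect benefit is less than the cost.

No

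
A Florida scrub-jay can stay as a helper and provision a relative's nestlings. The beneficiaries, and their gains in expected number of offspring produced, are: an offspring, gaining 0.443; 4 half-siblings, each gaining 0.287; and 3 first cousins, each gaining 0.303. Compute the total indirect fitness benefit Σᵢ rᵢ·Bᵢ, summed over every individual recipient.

0.622125

r to an offspring = 0.5 (one parent–offspring link: r = (1/2)^1 = 1/2).
r to a half-sibling = 1/4 (half-sibs share one parent — one path of length 2: r = (1/2)^2 = 1/4).
r to a first cousin = 1/8 (first cousins share one grandparent pair — two paths of length 4: r = 2·(1/2)^4 = 1/8).
Summing one r·B term per recipient: 1·0.5·0.443 + 4·0.25·0.287 + 3·0.125·0.303 = 0.622125.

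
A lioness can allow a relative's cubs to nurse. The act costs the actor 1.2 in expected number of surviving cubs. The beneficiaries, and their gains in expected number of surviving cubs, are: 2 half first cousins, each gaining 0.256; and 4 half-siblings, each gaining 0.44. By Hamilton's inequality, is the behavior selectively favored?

Hamilton's rule: the trait is favored when the sum of r·B over every recipient exceeds the actor's cost C.
r to a half first cousin = 0.0625 (half first cousins share one grandparent — one path of length 4: r = (1/2)^4 = 1/16).
r to a half-sibling = 0.25 (half-sibs share one parent — one path of length 2: r = (1/2)^2 = 1/4).
Summing one r·B term per recipient: 2·0.0625·0.256 + 4·0.25·0.44 = 0.472.
0.472 < 1.2: the indirect benefit is less than the cost.

No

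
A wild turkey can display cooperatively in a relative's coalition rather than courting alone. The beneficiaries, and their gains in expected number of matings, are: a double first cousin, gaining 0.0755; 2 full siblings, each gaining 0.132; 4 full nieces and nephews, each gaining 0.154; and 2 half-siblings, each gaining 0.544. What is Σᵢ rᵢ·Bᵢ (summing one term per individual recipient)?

r to a double first cousin = 1/4 (double first cousins share both grandparent pairs — four paths of length 4: r = 4·(1/2)^4 = 1/4).
r to a full sibling = 1/2 (full sibs share both parents — two paths of length 2: r = 2·(1/2)^2 = 1/2).
r to a full niece or nephew = 1/4 (full aunt/uncle↔niece/nephew: two paths of length 3 through the shared grandparent pair: r = 2·(1/2)^3 = 1/4).
r to a half-sibling = 1/4 (half-sibs share one parent — one path of length 2: r = (1/2)^2 = 1/4).
Summing one r·B term per recipient: 1·0.25·0.0755 + 2·0.5·0.132 + 4·0.25·0.154 + 2·0.25·0.544 = 0.576875.

0.576875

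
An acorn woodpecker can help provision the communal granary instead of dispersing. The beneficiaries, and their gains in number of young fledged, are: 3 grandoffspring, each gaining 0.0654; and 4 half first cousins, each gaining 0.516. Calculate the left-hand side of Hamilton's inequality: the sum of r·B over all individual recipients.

r to a grandoffspring = 0.25 (two parent–offspring links: r = (1/2)^2 = 1/4).
r to a half first cousin = 0.0625 (half first cousins share one grandparent — one path of length 4: r = (1/2)^4 = 1/16).
Summing one r·B term per recipient: 3·0.25·0.0654 + 4·0.0625·0.516 = 0.17805.

0.17805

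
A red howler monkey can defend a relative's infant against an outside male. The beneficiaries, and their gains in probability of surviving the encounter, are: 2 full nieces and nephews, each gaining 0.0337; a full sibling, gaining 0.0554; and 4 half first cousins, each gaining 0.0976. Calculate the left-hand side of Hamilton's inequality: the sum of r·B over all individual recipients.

r to a full niece or nephew = 1/4 (full aunt/uncle↔niece/nephew: two paths of length 3 through the shared grandparent pair: r = 2·(1/2)^3 = 1/4).
r to a full sibling = 0.5 (full sibs share both parents — two paths of length 2: r = 2·(1/2)^2 = 1/2).
r to a half first cousin = 1/16 (half first cousins share one grandparent — one path of length 4: r = (1/2)^4 = 1/16).
Summing one r·B term per recipient: 2·0.25·0.0337 + 1·0.5·0.0554 + 4·0.0625·0.0976 = 0.06895.

0.06895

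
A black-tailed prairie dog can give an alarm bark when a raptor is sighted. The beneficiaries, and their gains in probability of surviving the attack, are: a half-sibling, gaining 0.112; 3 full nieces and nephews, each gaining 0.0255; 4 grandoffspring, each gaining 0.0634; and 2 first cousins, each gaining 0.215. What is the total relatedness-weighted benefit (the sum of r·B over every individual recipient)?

r to a half-sibling = 0.25 (half-sibs share one parent — one path of length 2: r = (1/2)^2 = 1/4).
r to a full niece or nephew = 0.25 (full aunt/uncle↔niece/nephew: two paths of length 3 through the shared grandparent pair: r = 2·(1/2)^3 = 1/4).
r to a grandoffspring = 0.25 (two parent–offspring links: r = (1/2)^2 = 1/4).
r to a first cousin = 1/8 (first cousins share one grandparent pair — two paths of length 4: r = 2·(1/2)^4 = 1/8).
Summing one r·B term per recipient: 1·0.25·0.112 + 3·0.25·0.0255 + 4·0.25·0.0634 + 2·0.125·0.215 = 0.164275.

0.164275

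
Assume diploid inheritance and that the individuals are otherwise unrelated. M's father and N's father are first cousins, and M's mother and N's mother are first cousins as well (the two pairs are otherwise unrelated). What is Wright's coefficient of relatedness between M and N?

0.0625

Wright's path rule: contributions from independent ancestry routes add.
M and N are related in two ways: second cousins through their fathers (r = 1/32) and second cousins through their mothers (r = 1/32).
r = 1/32 + 1/32 = 1/16 = 0.0625.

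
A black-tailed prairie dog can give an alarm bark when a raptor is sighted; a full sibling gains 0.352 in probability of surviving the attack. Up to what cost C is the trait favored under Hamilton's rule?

r to a full sibling = 1/2 (full sibs share both parents — two paths of length 2: r = 2·(1/2)^2 = 1/2).
Hamilton's rule: n·r·B > C, so the trait is favored while C < n·r·B = 1·0.5·0.352 = 0.176.

0.176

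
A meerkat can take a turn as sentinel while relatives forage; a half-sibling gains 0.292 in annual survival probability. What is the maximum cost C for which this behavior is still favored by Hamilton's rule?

r to a half-sibling = 0.25 (half-sibs share one parent — one path of length 2: r = (1/2)^2 = 1/4).
Hamilton's rule: n·r·B > C, so the trait is favored while C < n·r·B = 1·0.25·0.292 = 0.073.

0.073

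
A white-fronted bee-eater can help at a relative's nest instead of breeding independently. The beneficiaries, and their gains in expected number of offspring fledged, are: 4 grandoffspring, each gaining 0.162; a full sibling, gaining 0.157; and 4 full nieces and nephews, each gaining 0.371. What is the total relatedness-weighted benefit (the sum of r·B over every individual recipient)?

r to a grandoffspring = 1/4 (two parent–offspring links: r = (1/2)^2 = 1/4).
r to a full sibling = 1/2 (full sibs share both parents — two paths of length 2: r = 2·(1/2)^2 = 1/2).
r to a full niece or nephew = 0.25 (full aunt/uncle↔niece/nephew: two paths of length 3 through the shared grandparent pair: r = 2·(1/2)^3 = 1/4).
Summing one r·B term per recipient: 4·0.25·0.162 + 1·0.5·0.157 + 4·0.25·0.371 = 0.6115.

0.6115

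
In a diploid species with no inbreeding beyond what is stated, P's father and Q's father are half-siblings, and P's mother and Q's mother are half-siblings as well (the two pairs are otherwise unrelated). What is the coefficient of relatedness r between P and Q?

Wright's path rule: contributions from independent ancestry routes add.
P and Q are related in two ways: half first cousins through their fathers (r = 1/16) and half first cousins through their mothers (r = 1/16).
r = 1/16 + 1/16 = 1/8 = 0.125.

0.125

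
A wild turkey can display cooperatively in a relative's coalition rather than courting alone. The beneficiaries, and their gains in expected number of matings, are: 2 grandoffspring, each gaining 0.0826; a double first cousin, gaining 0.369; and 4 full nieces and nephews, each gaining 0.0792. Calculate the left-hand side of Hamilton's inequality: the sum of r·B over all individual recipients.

r to a grandoffspring = 0.25 (two parent–offspring links: r = (1/2)^2 = 1/4).
r to a double first cousin = 1/4 (double first cousins share both grandparent pairs — four paths of length 4: r = 4·(1/2)^4 = 1/4).
r to a full niece or nephew = 0.25 (full aunt/uncle↔niece/nephew: two paths of length 3 through the shared grandparent pair: r = 2·(1/2)^3 = 1/4).
Summing one r·B term per recipient: 2·0.25·0.0826 + 1·0.25·0.369 + 4·0.25·0.0792 = 0.21275.

0.21275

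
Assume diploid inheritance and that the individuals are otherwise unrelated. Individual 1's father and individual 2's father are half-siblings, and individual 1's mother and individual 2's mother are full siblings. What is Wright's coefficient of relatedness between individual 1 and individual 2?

Wright's path rule: contributions from independent ancestry routes add.
Individual 1 and individual 2 are related in two ways: half first cousins through their fathers (r = 1/16) and first cousins through their mothers (r = 1/8).
r = 1/16 + 1/8 = 3/16 = 0.1875.

0.1875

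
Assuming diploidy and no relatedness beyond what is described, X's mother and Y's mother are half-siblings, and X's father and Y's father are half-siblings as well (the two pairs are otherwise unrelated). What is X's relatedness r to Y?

0.125

Independent pedigree routes through distinct common ancestors add.
X and Y are related in two ways: half first cousins through their mothers (r = 1/16) and half first cousins through their fathers (r = 1/16).
r = 1/16 + 1/16 = 1/8 = 0.125.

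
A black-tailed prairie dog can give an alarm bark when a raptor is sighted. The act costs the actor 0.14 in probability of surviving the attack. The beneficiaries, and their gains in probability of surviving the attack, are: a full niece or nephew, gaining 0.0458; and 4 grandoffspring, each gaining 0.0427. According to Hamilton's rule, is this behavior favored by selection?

No

Hamilton's rule: the trait is favored when the sum of r·B over every recipient exceeds the actor's cost C.
r to a full niece or nephew = 1/4 (full aunt/uncle↔niece/nephew: two paths of length 3 through the shared grandparent pair: r = 2·(1/2)^3 = 1/4).
r to a grandoffspring = 0.25 (two parent–offspring links: r = (1/2)^2 = 1/4).
Summing one r·B term per recipient: 1·0.25·0.0458 + 4·0.25·0.0427 = 0.05415.
0.05415 < 0.14: the indirect benefit is less than the cost.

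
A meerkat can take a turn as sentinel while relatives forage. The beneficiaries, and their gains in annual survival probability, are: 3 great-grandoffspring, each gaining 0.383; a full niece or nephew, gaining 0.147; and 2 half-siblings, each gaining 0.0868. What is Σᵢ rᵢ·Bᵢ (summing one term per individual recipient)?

0.223775

r to a great-grandoffspring = 0.125 (three parent–offspring links: r = (1/2)^3 = 1/8).
r to a full niece or nephew = 1/4 (full aunt/uncle↔niece/nephew: two paths of length 3 through the shared grandparent pair: r = 2·(1/2)^3 = 1/4).
r to a half-sibling = 0.25 (half-sibs share one parent — one path of length 2: r = (1/2)^2 = 1/4).
Summing one r·B term per recipient: 3·0.125·0.383 + 1·0.25·0.147 + 2·0.25·0.0868 = 0.223775.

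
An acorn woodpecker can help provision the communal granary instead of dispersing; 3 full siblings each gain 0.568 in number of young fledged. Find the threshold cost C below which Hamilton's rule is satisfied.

0.852

r to a full sibling = 0.5 (full sibs share both parents — two paths of length 2: r = 2·(1/2)^2 = 1/2).
Hamilton's rule: n·r·B > C, so the trait is favored while C < n·r·B = 3·0.5·0.568 = 0.852.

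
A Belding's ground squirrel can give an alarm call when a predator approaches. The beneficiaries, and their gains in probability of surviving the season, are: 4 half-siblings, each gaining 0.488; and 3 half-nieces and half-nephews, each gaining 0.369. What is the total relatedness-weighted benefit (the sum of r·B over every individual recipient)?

0.626375

r to a half-sibling = 0.25 (half-sibs share one parent — one path of length 2: r = (1/2)^2 = 1/4).
r to a half-niece or half-nephew = 0.125 (half-aunt/uncle↔niece/nephew: one path of length 3: r = (1/2)^3 = 1/8).
Summing one r·B term per recipient: 4·0.25·0.488 + 3·0.125·0.369 = 0.626375.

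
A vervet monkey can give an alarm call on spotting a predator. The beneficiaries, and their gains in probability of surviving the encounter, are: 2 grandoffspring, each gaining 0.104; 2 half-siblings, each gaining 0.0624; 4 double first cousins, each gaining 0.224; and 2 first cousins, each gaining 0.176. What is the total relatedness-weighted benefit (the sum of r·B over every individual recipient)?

r to a grandoffspring = 0.25 (two parent–offspring links: r = (1/2)^2 = 1/4).
r to a half-sibling = 1/4 (half-sibs share one parent — one path of length 2: r = (1/2)^2 = 1/4).
r to a double first cousin = 0.25 (double first cousins share both grandparent pairs — four paths of length 4: r = 4·(1/2)^4 = 1/4).
r to a first cousin = 1/8 (first cousins share one grandparent pair — two paths of length 4: r = 2·(1/2)^4 = 1/8).
Summing one r·B term per recipient: 2·0.25·0.104 + 2·0.25·0.0624 + 4·0.25·0.224 + 2·0.125·0.176 = 0.3512.

0.3512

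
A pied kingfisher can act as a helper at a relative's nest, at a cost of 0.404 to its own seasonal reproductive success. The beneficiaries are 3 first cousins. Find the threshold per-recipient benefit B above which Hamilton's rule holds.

r to a first cousin = 1/8 (first cousins share one grandparent pair — two paths of length 4: r = 2·(1/2)^4 = 1/8).
Hamilton's rule with n recipients of equal r: n·r·B > C, so B > C/(n·r) = 0.404/(3·0.125) = 1.0773.

1.0773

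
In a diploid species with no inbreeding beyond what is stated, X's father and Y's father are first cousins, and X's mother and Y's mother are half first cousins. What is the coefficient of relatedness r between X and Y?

Relatedness sums over independent paths through distinct common ancestors.
X and Y are related in two ways: second cousins through their fathers (r = 1/32) and half second cousins through their mothers (r = 1/64).
r = 1/32 + 1/64 = 0.046875.

0.046875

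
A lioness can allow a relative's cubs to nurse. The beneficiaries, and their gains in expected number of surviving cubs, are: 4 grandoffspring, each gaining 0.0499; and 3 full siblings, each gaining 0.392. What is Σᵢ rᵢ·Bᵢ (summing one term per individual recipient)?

r to a grandoffspring = 1/4 (two parent–offspring links: r = (1/2)^2 = 1/4).
r to a full sibling = 0.5 (full sibs share both parents — two paths of length 2: r = 2·(1/2)^2 = 1/2).
Summing one r·B term per recipient: 4·0.25·0.0499 + 3·0.5·0.392 = 0.6379.

0.6379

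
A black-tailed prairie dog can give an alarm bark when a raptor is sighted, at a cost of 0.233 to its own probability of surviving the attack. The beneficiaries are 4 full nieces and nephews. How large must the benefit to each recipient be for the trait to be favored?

r to a full niece or nephew = 0.25 (full aunt/uncle↔niece/nephew: two paths of length 3 through the shared grandparent pair: r = 2·(1/2)^3 = 1/4).
Hamilton's rule with n recipients of equal r: n·r·B > C, so B > C/(n·r) = 0.233/(4·0.25) = 0.233.

0.233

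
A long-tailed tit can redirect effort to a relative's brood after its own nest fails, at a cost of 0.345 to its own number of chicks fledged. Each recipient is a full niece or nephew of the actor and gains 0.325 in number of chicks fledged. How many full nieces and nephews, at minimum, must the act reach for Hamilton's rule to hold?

r to a full niece or nephew = 0.25 (full aunt/uncle↔niece/nephew: two paths of length 3 through the shared grandparent pair: r = 2·(1/2)^3 = 1/4).
Hamilton's rule: n·r·B > C  ⇒  n > C/(r·B) = 0.345/(0.25·0.325) = 4.246.
The smallest integer exceeding 4.246 is 5.

5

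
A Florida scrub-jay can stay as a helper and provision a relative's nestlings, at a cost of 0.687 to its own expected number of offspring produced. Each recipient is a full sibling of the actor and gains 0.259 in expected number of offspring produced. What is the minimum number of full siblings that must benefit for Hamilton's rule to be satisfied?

r to a full sibling = 0.5 (full sibs share both parents — two paths of length 2: r = 2·(1/2)^2 = 1/2).
Hamilton's rule: n·r·B > C  ⇒  n > C/(r·B) = 0.687/(0.5·0.259) = 5.305.
The smallest integer exceeding 5.305 is 6.

6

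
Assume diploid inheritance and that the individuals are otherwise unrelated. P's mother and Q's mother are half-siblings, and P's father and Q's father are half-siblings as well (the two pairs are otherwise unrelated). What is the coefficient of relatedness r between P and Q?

With two independent routes of shared ancestry, r is the sum of the two contributions.
P and Q are related in two ways: half first cousins through their mothers (r = 1/16) and half first cousins through their fathers (r = 1/16).
r = 1/16 + 1/16 = 0.125.

0.125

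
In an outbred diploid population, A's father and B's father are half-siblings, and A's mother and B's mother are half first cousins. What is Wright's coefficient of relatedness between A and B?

0.078125

Relatedness sums over independent paths through distinct common ancestors.
A and B are related in two ways: half first cousins through their fathers (r = 1/16) and half second cousins through their mothers (r = 1/64).
r = 1/16 + 1/64 = 5/64 = 0.078125.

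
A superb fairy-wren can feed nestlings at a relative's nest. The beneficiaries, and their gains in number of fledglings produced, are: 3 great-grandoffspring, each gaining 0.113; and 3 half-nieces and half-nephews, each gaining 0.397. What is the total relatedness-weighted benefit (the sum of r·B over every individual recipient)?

0.19125

r to a great-grandoffspring = 1/8 (three parent–offspring links: r = (1/2)^3 = 1/8).
r to a half-niece or half-nephew = 0.125 (half-aunt/uncle↔niece/nephew: one path of length 3: r = (1/2)^3 = 1/8).
Summing one r·B term per recipient: 3·0.125·0.113 + 3·0.125·0.397 = 0.19125.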